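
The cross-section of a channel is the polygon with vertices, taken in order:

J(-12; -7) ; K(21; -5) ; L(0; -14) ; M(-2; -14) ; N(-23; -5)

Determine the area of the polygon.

163

Apply the shoelace (surveyor's) formula: 2A = Σ (x_i·y_{i+1} − x_{i+1}·y_i), indices taken mod 5.
J→K: (-12)(-5) − (21)(-7) = 207
K→L: (21)(-14) − (0)(-5) = -294
L→M: (0)(-14) − (-2)(-14) = -28
M→N: (-2)(-5) − (-23)(-14) = -312
N→J: (-23)(-7) − (-12)(-5) = 101
Σ = -326
Area = |Σ|/2 = 163.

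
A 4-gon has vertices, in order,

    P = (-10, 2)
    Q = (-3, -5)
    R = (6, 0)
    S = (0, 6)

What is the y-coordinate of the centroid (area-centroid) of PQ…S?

Apply the surveyor's formula. First the cross-terms c_i = x_i·y_{i+1} − x_{i+1}·y_i:
  56, 30, 36, 60  ⇒  2A = 182, A = 91.
Then Σ (y_i + y_{i+1})·c_i = 378, so ȳ = 378 / (6·91) = 9/13.

9/13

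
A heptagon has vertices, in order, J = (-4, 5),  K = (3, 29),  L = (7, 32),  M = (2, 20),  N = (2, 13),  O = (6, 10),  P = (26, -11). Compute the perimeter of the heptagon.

118

|JK| = √((7)² + (24)²) = √625 = 25
|KL| = √((4)² + (3)²) = √25 = 5
|LM| = √((-5)² + (-12)²) = √169 = 13
|MN| = √((0)² + (-7)²) = √49 = 7
|NO| = √((4)² + (-3)²) = √25 = 5
|OP| = √((20)² + (-21)²) = √841 = 29
|PJ| = √((-30)² + (16)²) = √1156 = 34
Perimeter = 25 + 5 + 13 + 7 + 5 + 29 + 34 = 118.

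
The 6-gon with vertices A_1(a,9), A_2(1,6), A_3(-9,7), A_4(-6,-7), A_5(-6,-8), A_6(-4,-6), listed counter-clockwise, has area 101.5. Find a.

6

The doubled signed area Σ (x_i y_{i+1} − x_{i+1} y_i) is linear in a.
With a=0 it equals 131; the coefficient of a is 12 (from the two edges through A_1).
So 12·a + 131 = 2·101.5 = 203 ⇒ a = 6.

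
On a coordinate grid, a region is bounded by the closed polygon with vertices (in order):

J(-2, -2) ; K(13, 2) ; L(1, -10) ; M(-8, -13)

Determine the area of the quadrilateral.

106.5

Σ = (22) + (-132) + (-93) + (-10) = -213
Area = |Σ|/2 = 106.5.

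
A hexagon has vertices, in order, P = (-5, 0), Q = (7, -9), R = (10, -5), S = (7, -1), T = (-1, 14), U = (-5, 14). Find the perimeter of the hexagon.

|PQ| = √((12)² + (-9)²) = √225 = 15
|QR| = √((3)² + (4)²) = √25 = 5
|RS| = √((-3)² + (4)²) = √25 = 5
|ST| = √((-8)² + (15)²) = √289 = 17
|TU| = √((-4)² + (0)²) = √16 = 4
|UP| = √((0)² + (-14)²) = √196 = 14
Perimeter = 15 + 5 + 5 + 17 + 4 + 14 = 60.

60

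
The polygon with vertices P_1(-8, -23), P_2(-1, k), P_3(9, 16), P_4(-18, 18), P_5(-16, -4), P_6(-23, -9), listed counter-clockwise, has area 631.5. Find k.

1

Write out the shoelace sum; only the two edges meeting at P_2 involve k:
2·Area = [((-8)·k − (-1)·(-23)) + ((-1)·16 − 9·k)] + 1319
       = -17·k + 1280 = 1263
⇒ k = 1.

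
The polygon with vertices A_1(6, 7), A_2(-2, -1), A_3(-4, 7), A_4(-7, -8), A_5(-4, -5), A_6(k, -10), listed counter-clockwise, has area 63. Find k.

Write out the shoelace sum; only the two edges meeting at A_6 involve k:
2·Area = [((-4)·(-10) − k·(-5)) + (k·7 − 6·(-10))] + 74
       = 12·k + 174 = 126
⇒ k = -4.

-4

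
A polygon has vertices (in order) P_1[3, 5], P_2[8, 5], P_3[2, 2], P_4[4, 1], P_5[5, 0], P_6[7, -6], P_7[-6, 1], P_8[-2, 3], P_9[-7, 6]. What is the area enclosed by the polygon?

74.5

Apply the shoelace formula: 2A = Σ (x_i·y_{i+1} − x_{i+1}·y_i), indices taken mod 9.
Σ = (-25) + (6) + (-6) + (-5) + (-30) + (-29) + (-16) + (9) + (-53) = -149
Area = |Σ|/2 = 74.5.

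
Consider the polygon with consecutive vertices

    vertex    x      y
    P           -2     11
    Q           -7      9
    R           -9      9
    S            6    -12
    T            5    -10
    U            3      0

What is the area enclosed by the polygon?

Apply Gauss's area formula: 2A = Σ (x_i·y_{i+1} − x_{i+1}·y_i), indices taken mod 6.
Σ = (59) + (18) + (54) + (0) + (30) + (33) = 194
Area = |Σ|/2 = 97.

97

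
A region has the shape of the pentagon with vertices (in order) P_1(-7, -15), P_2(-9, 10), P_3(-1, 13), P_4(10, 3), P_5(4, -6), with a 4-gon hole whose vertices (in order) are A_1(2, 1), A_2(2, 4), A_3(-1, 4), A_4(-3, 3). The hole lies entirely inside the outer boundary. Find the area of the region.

Outer boundary:
Apply the shoelace (surveyor's) formula: 2A = Σ (x_i·y_{i+1} − x_{i+1}·y_i), indices taken mod 5.
P_1→P_2: (-7)(10) − (-9)(-15) = -205
P_2→P_3: (-9)(13) − (-1)(10) = -107
P_3→P_4: (-1)(3) − (10)(13) = -133
P_4→P_5: (10)(-6) − (4)(3) = -72
P_5→P_1: (4)(-15) − (-7)(-6) = -102
Σ = -619
Area = |Σ|/2 = 309.5.
Hole:
A_1→A_2: (2)(4) − (2)(1) = 6
A_2→A_3: (2)(4) − (-1)(4) = 12
A_3→A_4: (-1)(3) − (-3)(4) = 9
A_4→A_1: (-3)(1) − (2)(3) = -9
Σ = 18
Area = |Σ|/2 = 9.
Net area = 309.5 − 9 = 300.5.

300.5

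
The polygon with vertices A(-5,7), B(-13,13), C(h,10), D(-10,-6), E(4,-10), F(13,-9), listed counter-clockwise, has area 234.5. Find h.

-11

Write out the shoelace sum; only the two edges meeting at C involve h:
2·Area = [((-13)·10 − h·13) + (h·(-6) − (-10)·10)] + 290
       = -19·h + 260 = 469
⇒ h = -11.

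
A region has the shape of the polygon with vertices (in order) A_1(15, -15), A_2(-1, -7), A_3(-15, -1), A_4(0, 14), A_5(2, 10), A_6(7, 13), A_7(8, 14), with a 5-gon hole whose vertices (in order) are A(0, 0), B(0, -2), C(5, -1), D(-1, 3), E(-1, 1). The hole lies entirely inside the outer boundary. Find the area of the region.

408

Outer boundary:
Apply the shoelace formula: 2A = Σ (x_i·y_{i+1} − x_{i+1}·y_i), indices taken mod 7.
Σ = (-120) + (-104) + (-210) + (-28) + (-44) + (-6) + (-330) = -842
Area = |Σ|/2 = 421.
Hole:
Apply the surveyor's formula: 2A = Σ (x_i·y_{i+1} − x_{i+1}·y_i), indices taken mod 5.
Cross-terms: 0, 10, 14, 2, 0  ⇒  Σ = 26
Area = |Σ|/2 = 13.
Net area = 421 − 13 = 408.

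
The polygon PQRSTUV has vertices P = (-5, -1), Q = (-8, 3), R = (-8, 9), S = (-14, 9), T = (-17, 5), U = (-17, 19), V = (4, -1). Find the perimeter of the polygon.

|PQ| = √((-3)² + (4)²) = √25 = 5
|QR| = √((0)² + (6)²) = √36 = 6
|RS| = √((-6)² + (0)²) = √36 = 6
|ST| = √((-3)² + (-4)²) = √25 = 5
|TU| = √((0)² + (14)²) = √196 = 14
|UV| = √((21)² + (-20)²) = √841 = 29
|VP| = √((-9)² + (0)²) = √81 = 9
Perimeter = 5 + 6 + 6 + 5 + 14 + 29 + 9 = 74.

74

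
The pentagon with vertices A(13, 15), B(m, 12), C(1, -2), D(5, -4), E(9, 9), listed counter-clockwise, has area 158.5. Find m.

-4

Write out the shoelace sum; only the two edges meeting at B involve m:
2·Area = [(13·12 − m·15) + (m·(-2) − 1·12)] + 105
       = -17·m + 249 = 317
⇒ m = -4.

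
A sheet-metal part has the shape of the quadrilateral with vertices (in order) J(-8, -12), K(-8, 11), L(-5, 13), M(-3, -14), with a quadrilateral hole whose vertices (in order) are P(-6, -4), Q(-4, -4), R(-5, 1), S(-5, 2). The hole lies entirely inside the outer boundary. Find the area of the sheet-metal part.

Outer boundary:
Apply the shoelace formula: 2A = Σ (x_i·y_{i+1} − x_{i+1}·y_i), indices taken mod 4.
Cross-terms: -184, -49, 109, -76  ⇒  Σ = -200
Area = |Σ|/2 = 100.
Hole:
Apply Gauss's area formula: 2A = Σ (x_i·y_{i+1} − x_{i+1}·y_i), indices taken mod 4.
Σ = (8) + (-24) + (-5) + (32) = 11
Area = |Σ|/2 = 5.5.
Net area = 100 − 5.5 = 94.5.

94.5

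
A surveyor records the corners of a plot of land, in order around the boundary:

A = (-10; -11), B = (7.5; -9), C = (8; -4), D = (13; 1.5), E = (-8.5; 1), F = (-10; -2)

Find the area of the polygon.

Apply the shoelace formula: 2A = Σ (x_i·y_{i+1} − x_{i+1}·y_i), indices taken mod 6.
Cross-terms: 172.5, 42, 64, 25.75, 27, 90  ⇒  Σ = 421.25
Area = |Σ|/2 = 210.625.

210.625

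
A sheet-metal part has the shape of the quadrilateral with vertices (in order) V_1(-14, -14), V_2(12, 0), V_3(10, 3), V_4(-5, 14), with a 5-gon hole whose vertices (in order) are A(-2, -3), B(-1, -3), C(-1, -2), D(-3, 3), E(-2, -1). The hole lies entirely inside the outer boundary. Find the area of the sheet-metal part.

Outer boundary:
Apply the shoelace formula: 2A = Σ (x_i·y_{i+1} − x_{i+1}·y_i), indices taken mod 4.
V_1→V_2: (-14)(0) − (12)(-14) = 168
V_2→V_3: (12)(3) − (10)(0) = 36
V_3→V_4: (10)(14) − (-5)(3) = 155
V_4→V_1: (-5)(-14) − (-14)(14) = 266
Σ = 625
Area = |Σ|/2 = 312.5.
Hole:
A→B: (-2)(-3) − (-1)(-3) = 3
B→C: (-1)(-2) − (-1)(-3) = -1
C→D: (-1)(3) − (-3)(-2) = -9
D→E: (-3)(-1) − (-2)(3) = 9
E→A: (-2)(-3) − (-2)(-1) = 4
Σ = 6
Area = |Σ|/2 = 3.
Net area = 312.5 − 3 = 309.5.

309.5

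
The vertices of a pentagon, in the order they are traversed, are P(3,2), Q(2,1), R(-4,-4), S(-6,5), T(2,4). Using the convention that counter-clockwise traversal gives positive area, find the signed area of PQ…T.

-45.5

Apply Gauss's area formula: 2A = Σ (x_i·y_{i+1} − x_{i+1}·y_i), indices taken mod 5.
Cross-terms: -1, -4, -44, -34, -8  ⇒  Σ = -91
Signed area = Σ/2 = -45.5 (negative ⇒ clockwise traversal).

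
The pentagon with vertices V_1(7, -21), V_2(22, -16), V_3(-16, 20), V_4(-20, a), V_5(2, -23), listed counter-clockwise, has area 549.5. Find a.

Write out the shoelace sum; only the two edges meeting at V_4 involve a:
2·Area = [((-16)·a − (-20)·20) + ((-20)·(-23) − 2·a)] + 653
       = -18·a + 1513 = 1099
⇒ a = 23.

23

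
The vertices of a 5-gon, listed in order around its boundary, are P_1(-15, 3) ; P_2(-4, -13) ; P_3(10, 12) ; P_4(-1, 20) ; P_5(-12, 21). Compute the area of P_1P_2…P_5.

499.5

Apply the shoelace formula: 2A = Σ (x_i·y_{i+1} − x_{i+1}·y_i), indices taken mod 5.
P_1→P_2: (-15)(-13) − (-4)(3) = 207
P_2→P_3: (-4)(12) − (10)(-13) = 82
P_3→P_4: (10)(20) − (-1)(12) = 212
P_4→P_5: (-1)(21) − (-12)(20) = 219
P_5→P_1: (-12)(3) − (-15)(21) = 279
Σ = 999
Area = |Σ|/2 = 499.5.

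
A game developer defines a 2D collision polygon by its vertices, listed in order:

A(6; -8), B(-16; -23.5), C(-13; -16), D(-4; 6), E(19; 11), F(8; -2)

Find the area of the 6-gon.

398.25

Apply the shoelace (surveyor's) formula: 2A = Σ (x_i·y_{i+1} − x_{i+1}·y_i), indices taken mod 6.
Σ = (-269) + (-49.5) + (-142) + (-158) + (-126) + (-52) = -796.5
Area = |Σ|/2 = 398.25.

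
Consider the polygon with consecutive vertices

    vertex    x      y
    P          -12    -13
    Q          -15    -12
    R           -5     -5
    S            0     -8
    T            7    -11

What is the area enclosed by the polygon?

81.5

P→Q: (-12)(-12) − (-15)(-13) = -51
Q→R: (-15)(-5) − (-5)(-12) = 15
R→S: (-5)(-8) − (0)(-5) = 40
S→T: (0)(-11) − (7)(-8) = 56
T→P: (7)(-13) − (-12)(-11) = -223
Σ = -163
Area = |Σ|/2 = 81.5.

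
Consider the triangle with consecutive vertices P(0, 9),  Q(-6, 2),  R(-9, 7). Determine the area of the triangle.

25.5

Apply the surveyor's formula: 2A = Σ (x_i·y_{i+1} − x_{i+1}·y_i), indices taken mod 3.
P→Q: (0)(2) − (-6)(9) = 54
Q→R: (-6)(7) − (-9)(2) = -24
R→P: (-9)(9) − (0)(7) = -81
Σ = -51
Area = |Σ|/2 = 25.5.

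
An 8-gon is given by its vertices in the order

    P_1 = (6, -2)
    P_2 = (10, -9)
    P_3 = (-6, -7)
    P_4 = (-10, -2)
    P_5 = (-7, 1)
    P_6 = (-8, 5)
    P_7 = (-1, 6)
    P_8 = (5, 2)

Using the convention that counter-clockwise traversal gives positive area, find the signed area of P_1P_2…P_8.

Apply the shoelace formula: 2A = Σ (x_i·y_{i+1} − x_{i+1}·y_i), indices taken mod 8.
Σ = (-34) + (-124) + (-58) + (-24) + (-27) + (-43) + (-32) + (-22) = -364
Signed area = Σ/2 = -182 (negative ⇒ clockwise traversal).

-182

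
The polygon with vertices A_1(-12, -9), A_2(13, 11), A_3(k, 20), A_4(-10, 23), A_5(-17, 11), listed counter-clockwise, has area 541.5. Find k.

6

The doubled signed area Σ (x_i y_{i+1} − x_{i+1} y_i) is linear in k.
With k=0 it equals 1011; the coefficient of k is 12 (from the two edges through A_3).
So 12·k + 1011 = 2·541.5 = 1083 ⇒ k = 6.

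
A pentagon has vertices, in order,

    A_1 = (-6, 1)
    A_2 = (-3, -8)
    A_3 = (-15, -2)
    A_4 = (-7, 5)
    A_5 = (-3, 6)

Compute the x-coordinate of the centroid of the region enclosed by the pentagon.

Apply the shoelace formula. First the cross-terms c_i = x_i·y_{i+1} − x_{i+1}·y_i:
  51, -114, -89, -27, 33  ⇒  2A = -146, A = -73.
Then Σ (x_i + x_{i+1})·c_i = 3524, so x̄ = 3524 / (6·(-73)) = -1762/219.

-1762/219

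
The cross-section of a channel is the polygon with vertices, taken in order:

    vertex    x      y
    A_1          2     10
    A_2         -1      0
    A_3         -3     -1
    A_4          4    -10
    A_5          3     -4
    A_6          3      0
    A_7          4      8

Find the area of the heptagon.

59.5

Apply the surveyor's formula: 2A = Σ (x_i·y_{i+1} − x_{i+1}·y_i), indices taken mod 7.
Cross-terms: 10, 1, 34, 14, 12, 24, 24  ⇒  Σ = 119
Area = |Σ|/2 = 59.5.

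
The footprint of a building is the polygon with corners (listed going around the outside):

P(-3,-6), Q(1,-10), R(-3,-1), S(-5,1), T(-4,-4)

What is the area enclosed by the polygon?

Apply the shoelace formula: 2A = Σ (x_i·y_{i+1} − x_{i+1}·y_i), indices taken mod 5.
Cross-terms: 36, -31, -8, 24, 12  ⇒  Σ = 33
Area = |Σ|/2 = 16.5.

16.5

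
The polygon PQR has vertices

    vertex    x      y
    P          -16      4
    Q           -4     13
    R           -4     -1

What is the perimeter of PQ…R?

|PQ| = √((12)² + (9)²) = √225 = 15
|QR| = √((0)² + (-14)²) = √196 = 14
|RP| = √((-12)² + (5)²) = √169 = 13
Perimeter = 15 + 14 + 13 = 42.

42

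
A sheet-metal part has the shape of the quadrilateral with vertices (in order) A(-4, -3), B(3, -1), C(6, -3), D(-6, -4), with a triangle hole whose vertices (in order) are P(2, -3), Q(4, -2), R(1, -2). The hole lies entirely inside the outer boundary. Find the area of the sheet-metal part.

13.5

Outer boundary:
Σ = (13) + (-3) + (-42) + (2) = -30
Area = |Σ|/2 = 15.
Hole:
Apply the shoelace formula: 2A = Σ (x_i·y_{i+1} − x_{i+1}·y_i), indices taken mod 3.
Σ = (8) + (-6) + (1) = 3
Area = |Σ|/2 = 1.5.
Net area = 15 − 1.5 = 13.5.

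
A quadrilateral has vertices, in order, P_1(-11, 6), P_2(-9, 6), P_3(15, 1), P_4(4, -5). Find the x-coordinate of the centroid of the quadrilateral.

42/17

Apply Gauss's area formula. First the cross-terms c_i = x_i·y_{i+1} − x_{i+1}·y_i:
  -12, -99, -79, -31  ⇒  2A = -221, A = -110.5.
Then Σ (x_i + x_{i+1})·c_i = -1638, so x̄ = -1638 / (6·(-110.5)) = 42/17.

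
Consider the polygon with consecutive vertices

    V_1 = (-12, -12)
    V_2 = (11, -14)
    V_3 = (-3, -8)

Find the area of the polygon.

55

Apply Gauss's area formula: 2A = Σ (x_i·y_{i+1} − x_{i+1}·y_i), indices taken mod 3.
Σ = (300) + (-130) + (-60) = 110
Area = |Σ|/2 = 55.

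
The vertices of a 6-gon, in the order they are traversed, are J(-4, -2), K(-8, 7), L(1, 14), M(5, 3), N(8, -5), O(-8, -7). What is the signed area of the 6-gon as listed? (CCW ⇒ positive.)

-193.5

Σ = (-44) + (-119) + (-67) + (-49) + (-96) + (-12) = -387
Signed area = Σ/2 = -193.5 (negative ⇒ clockwise traversal).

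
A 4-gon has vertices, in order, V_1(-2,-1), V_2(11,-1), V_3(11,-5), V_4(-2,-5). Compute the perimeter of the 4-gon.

|V_1V_2| = √((13)² + (0)²) = √169 = 13
|V_2V_3| = √((0)² + (-4)²) = √16 = 4
|V_3V_4| = √((-13)² + (0)²) = √169 = 13
|V_4V_1| = √((0)² + (4)²) = √16 = 4
Perimeter = 13 + 4 + 13 + 4 = 34.

34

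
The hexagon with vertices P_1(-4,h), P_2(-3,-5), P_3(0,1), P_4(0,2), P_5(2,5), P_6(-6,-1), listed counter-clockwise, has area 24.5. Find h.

Write out the shoelace sum; only the two edges meeting at P_1 involve h:
2·Area = [((-6)·h − (-4)·(-1)) + ((-4)·(-5) − (-3)·h)] + 21
       = -3·h + 37 = 49
⇒ h = -4.

-4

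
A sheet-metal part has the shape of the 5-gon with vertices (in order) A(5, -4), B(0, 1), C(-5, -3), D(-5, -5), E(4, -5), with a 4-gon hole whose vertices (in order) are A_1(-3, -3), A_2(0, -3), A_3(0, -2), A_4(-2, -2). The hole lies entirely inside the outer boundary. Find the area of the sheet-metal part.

34.5

Outer boundary:
Σ = (5) + (5) + (10) + (45) + (9) = 74
Area = |Σ|/2 = 37.
Hole:
Apply Gauss's area formula: 2A = Σ (x_i·y_{i+1} − x_{i+1}·y_i), indices taken mod 4.
Σ = (9) + (0) + (-4) + (0) = 5
Area = |Σ|/2 = 2.5.
Net area = 37 − 2.5 = 34.5.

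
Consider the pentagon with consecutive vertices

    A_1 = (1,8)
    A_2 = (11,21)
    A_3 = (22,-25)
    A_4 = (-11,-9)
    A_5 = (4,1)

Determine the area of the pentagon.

610.5

Σ = (-67) + (-737) + (-473) + (25) + (31) = -1221
Area = |Σ|/2 = 610.5.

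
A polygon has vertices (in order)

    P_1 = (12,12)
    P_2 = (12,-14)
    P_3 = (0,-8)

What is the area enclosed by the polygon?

156

Apply the shoelace (surveyor's) formula: 2A = Σ (x_i·y_{i+1} − x_{i+1}·y_i), indices taken mod 3.
Cross-terms: -312, -96, 96  ⇒  Σ = -312
Area = |Σ|/2 = 156.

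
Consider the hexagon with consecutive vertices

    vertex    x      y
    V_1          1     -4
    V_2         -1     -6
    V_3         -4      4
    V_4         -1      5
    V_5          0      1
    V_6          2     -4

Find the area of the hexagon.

30.5

Apply the shoelace formula: 2A = Σ (x_i·y_{i+1} − x_{i+1}·y_i), indices taken mod 6.
Σ = (-10) + (-28) + (-16) + (-1) + (-2) + (-4) = -61
Area = |Σ|/2 = 30.5.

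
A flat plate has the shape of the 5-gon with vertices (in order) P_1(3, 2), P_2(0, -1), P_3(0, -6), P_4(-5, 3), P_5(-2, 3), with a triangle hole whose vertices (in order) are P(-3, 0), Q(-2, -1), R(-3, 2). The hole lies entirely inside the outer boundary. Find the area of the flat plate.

26.5

Outer boundary:
Cross-terms: -3, 0, -30, -9, -13  ⇒  Σ = -55
Area = |Σ|/2 = 27.5.
Hole:
Cross-terms: 3, -7, 6  ⇒  Σ = 2
Area = |Σ|/2 = 1.
Net area = 27.5 − 1 = 26.5.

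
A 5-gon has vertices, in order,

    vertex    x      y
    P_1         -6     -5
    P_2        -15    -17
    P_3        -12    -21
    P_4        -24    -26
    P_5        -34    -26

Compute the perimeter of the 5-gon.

78

|P_1P_2| = √((-9)² + (-12)²) = √225 = 15
|P_2P_3| = √((3)² + (-4)²) = √25 = 5
|P_3P_4| = √((-12)² + (-5)²) = √169 = 13
|P_4P_5| = √((-10)² + (0)²) = √100 = 10
|P_5P_1| = √((28)² + (21)²) = √1225 = 35
Perimeter = 15 + 5 + 13 + 10 + 35 = 78.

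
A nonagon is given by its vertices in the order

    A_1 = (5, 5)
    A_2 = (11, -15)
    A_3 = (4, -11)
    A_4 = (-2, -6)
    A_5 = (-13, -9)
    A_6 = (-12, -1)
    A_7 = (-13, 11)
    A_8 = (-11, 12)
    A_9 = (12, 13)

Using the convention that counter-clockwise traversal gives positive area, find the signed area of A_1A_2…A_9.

-432

Apply Gauss's area formula: 2A = Σ (x_i·y_{i+1} − x_{i+1}·y_i), indices taken mod 9.
Σ = (-130) + (-61) + (-46) + (-60) + (-95) + (-145) + (-35) + (-287) + (-5) = -864
Signed area = Σ/2 = -432 (negative ⇒ clockwise traversal).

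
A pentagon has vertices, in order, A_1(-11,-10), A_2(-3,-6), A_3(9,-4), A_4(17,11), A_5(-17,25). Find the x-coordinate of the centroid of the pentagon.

-457/221

Apply the surveyor's formula. First the cross-terms c_i = x_i·y_{i+1} − x_{i+1}·y_i:
  36, 66, 167, 612, 445  ⇒  2A = 1326, A = 663.
Then Σ (x_i + x_{i+1})·c_i = -8226, so x̄ = -8226 / (6·663) = -457/221.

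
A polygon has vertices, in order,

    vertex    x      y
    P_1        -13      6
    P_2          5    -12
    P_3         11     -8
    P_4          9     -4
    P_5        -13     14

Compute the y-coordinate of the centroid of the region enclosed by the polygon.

Apply the surveyor's formula. First the cross-terms c_i = x_i·y_{i+1} − x_{i+1}·y_i:
  126, 92, 28, 74, 104  ⇒  2A = 424, A = 212.
Then Σ (y_i + y_{i+1})·c_i = -112, so ȳ = -112 / (6·212) = -14/159.

-14/159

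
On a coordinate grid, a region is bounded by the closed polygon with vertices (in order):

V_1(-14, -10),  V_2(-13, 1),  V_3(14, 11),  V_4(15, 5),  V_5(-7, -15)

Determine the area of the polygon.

Apply the surveyor's formula: 2A = Σ (x_i·y_{i+1} − x_{i+1}·y_i), indices taken mod 5.
Cross-terms: -144, -157, -95, -190, -140  ⇒  Σ = -726
Area = |Σ|/2 = 363.

363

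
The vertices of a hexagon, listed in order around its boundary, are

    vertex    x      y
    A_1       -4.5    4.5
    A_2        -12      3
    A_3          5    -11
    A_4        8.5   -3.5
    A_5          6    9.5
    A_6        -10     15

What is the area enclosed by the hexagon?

Cross-terms: 40.5, 117, 76, 101.75, 185, 22.5  ⇒  Σ = 542.75
Area = |Σ|/2 = 271.375.

271.375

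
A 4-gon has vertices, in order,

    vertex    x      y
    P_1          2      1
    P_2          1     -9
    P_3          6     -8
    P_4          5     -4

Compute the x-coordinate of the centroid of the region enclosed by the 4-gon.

Apply the shoelace formula. First the cross-terms c_i = x_i·y_{i+1} − x_{i+1}·y_i:
  -19, 46, 16, 13  ⇒  2A = 56, A = 28.
Then Σ (x_i + x_{i+1})·c_i = 532, so x̄ = 532 / (6·28) = 19/6.

19/6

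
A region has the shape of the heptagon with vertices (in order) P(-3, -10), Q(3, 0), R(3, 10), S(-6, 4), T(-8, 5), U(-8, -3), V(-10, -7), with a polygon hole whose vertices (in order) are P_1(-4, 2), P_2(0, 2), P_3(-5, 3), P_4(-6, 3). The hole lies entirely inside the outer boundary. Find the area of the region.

Outer boundary:
Apply the surveyor's formula: 2A = Σ (x_i·y_{i+1} − x_{i+1}·y_i), indices taken mod 7.
Σ = (30) + (30) + (72) + (2) + (64) + (26) + (79) = 303
Area = |Σ|/2 = 151.5.
Hole:
Σ = (-8) + (10) + (3) + (0) = 5
Area = |Σ|/2 = 2.5.
Net area = 151.5 − 2.5 = 149.

149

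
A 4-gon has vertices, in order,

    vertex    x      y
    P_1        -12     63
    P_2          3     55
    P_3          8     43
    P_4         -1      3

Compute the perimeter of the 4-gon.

|P_1P_2| = √((15)² + (-8)²) = √289 = 17
|P_2P_3| = √((5)² + (-12)²) = √169 = 13
|P_3P_4| = √((-9)² + (-40)²) = √1681 = 41
|P_4P_1| = √((-11)² + (60)²) = √3721 = 61
Perimeter = 17 + 13 + 41 + 61 = 132.

132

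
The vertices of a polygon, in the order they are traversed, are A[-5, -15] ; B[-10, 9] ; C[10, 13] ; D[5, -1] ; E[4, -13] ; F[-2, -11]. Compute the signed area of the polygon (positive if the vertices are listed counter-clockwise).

-323

Apply the shoelace formula: 2A = Σ (x_i·y_{i+1} − x_{i+1}·y_i), indices taken mod 6.
Σ = (-195) + (-220) + (-75) + (-61) + (-70) + (-25) = -646
Signed area = Σ/2 = -323 (negative ⇒ clockwise traversal).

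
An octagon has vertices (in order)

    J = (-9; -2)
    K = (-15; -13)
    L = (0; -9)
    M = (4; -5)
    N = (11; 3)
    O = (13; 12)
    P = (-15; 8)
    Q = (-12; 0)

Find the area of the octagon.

411

Apply the shoelace formula: 2A = Σ (x_i·y_{i+1} − x_{i+1}·y_i), indices taken mod 8.
Σ = (87) + (135) + (36) + (67) + (93) + (284) + (96) + (24) = 822
Area = |Σ|/2 = 411.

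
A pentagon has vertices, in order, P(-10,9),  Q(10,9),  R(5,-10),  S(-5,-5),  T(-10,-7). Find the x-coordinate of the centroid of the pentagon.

Apply the shoelace formula. First the cross-terms c_i = x_i·y_{i+1} − x_{i+1}·y_i:
  -180, -145, -75, -15, -160  ⇒  2A = -575, A = -287.5.
Then Σ (x_i + x_{i+1})·c_i = 1250, so x̄ = 1250 / (6·(-287.5)) = -50/69.

-50/69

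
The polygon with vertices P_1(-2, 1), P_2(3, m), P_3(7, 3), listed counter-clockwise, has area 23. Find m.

-3

Write out the shoelace sum; only the two edges meeting at P_2 involve m:
2·Area = [((-2)·m − 3·1) + (3·3 − 7·m)] + 13
       = -9·m + 19 = 46
⇒ m = -3.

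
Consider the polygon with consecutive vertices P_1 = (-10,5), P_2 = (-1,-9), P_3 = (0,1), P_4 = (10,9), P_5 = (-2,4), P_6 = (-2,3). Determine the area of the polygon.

82

Apply the surveyor's formula: 2A = Σ (x_i·y_{i+1} − x_{i+1}·y_i), indices taken mod 6.
Σ = (95) + (-1) + (-10) + (58) + (2) + (20) = 164
Area = |Σ|/2 = 82.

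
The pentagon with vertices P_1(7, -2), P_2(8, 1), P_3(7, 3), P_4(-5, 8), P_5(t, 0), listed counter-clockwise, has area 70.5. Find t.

-3

Write out the shoelace sum; only the two edges meeting at P_5 involve t:
2·Area = [((-5)·0 − t·8) + (t·(-2) − 7·0)] + 111
       = -10·t + 111 = 141
⇒ t = -3.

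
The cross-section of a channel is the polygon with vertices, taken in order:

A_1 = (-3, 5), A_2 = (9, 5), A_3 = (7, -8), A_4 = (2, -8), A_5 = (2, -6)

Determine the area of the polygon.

Σ = (-60) + (-107) + (-40) + (4) + (-8) = -211
Area = |Σ|/2 = 105.5.

105.5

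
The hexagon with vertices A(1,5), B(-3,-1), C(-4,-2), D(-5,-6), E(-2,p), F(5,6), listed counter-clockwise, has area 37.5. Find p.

-5

Write out the shoelace sum; only the two edges meeting at E involve p:
2·Area = [((-5)·p − (-2)·(-6)) + ((-2)·6 − 5·p)] + 49
       = -10·p + 25 = 75
⇒ p = -5.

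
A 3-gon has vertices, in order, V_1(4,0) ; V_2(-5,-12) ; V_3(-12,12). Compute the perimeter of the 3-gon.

60

|V_1V_2| = √((-9)² + (-12)²) = √225 = 15
|V_2V_3| = √((-7)² + (24)²) = √625 = 25
|V_3V_1| = √((16)² + (-12)²) = √400 = 20
Perimeter = 15 + 25 + 20 = 60.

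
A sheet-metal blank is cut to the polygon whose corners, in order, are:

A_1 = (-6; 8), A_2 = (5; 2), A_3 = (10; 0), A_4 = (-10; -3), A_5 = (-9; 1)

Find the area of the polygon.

102.5

Apply the surveyor's formula: 2A = Σ (x_i·y_{i+1} − x_{i+1}·y_i), indices taken mod 5.
Σ = (-52) + (-20) + (-30) + (-37) + (-66) = -205
Area = |Σ|/2 = 102.5.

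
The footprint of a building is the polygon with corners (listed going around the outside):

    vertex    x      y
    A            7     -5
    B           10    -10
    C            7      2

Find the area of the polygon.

10.5

Apply the shoelace (surveyor's) formula: 2A = Σ (x_i·y_{i+1} − x_{i+1}·y_i), indices taken mod 3.
A→B: (7)(-10) − (10)(-5) = -20
B→C: (10)(2) − (7)(-10) = 90
C→A: (7)(-5) − (7)(2) = -49
Σ = 21
Area = |Σ|/2 = 10.5.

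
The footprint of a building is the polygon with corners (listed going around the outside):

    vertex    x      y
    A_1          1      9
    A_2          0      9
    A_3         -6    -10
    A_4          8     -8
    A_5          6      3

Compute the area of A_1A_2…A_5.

157

Apply the shoelace formula: 2A = Σ (x_i·y_{i+1} − x_{i+1}·y_i), indices taken mod 5.
Σ = (9) + (54) + (128) + (72) + (51) = 314
Area = |Σ|/2 = 157.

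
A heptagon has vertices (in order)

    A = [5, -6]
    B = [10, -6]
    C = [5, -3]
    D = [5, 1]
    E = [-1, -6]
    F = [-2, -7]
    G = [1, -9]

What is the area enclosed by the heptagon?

Apply the surveyor's formula: 2A = Σ (x_i·y_{i+1} − x_{i+1}·y_i), indices taken mod 7.
Cross-terms: 30, 0, 20, -29, -5, 25, 39  ⇒  Σ = 80
Area = |Σ|/2 = 40.

40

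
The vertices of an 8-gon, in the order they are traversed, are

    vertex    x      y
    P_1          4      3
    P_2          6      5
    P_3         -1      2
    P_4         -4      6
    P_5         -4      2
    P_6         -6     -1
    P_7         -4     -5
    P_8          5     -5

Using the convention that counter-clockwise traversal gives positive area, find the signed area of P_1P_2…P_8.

P_1→P_2: (4)(5) − (6)(3) = 2
P_2→P_3: (6)(2) − (-1)(5) = 17
P_3→P_4: (-1)(6) − (-4)(2) = 2
P_4→P_5: (-4)(2) − (-4)(6) = 16
P_5→P_6: (-4)(-1) − (-6)(2) = 16
P_6→P_7: (-6)(-5) − (-4)(-1) = 26
P_7→P_8: (-4)(-5) − (5)(-5) = 45
P_8→P_1: (5)(3) − (4)(-5) = 35
Σ = 159
Signed area = Σ/2 = 79.5 (positive ⇒ counter-clockwise traversal).

79.5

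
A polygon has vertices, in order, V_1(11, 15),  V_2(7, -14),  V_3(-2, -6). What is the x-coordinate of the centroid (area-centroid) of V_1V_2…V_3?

Apply the surveyor's formula. First the cross-terms c_i = x_i·y_{i+1} − x_{i+1}·y_i:
  -259, -70, 36  ⇒  2A = -293, A = -146.5.
Then Σ (x_i + x_{i+1})·c_i = -4688, so x̄ = -4688 / (6·(-146.5)) = 16/3.

16/3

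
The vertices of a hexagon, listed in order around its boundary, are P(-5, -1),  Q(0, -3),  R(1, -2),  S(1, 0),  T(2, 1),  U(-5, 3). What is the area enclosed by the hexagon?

Apply the surveyor's formula: 2A = Σ (x_i·y_{i+1} − x_{i+1}·y_i), indices taken mod 6.
P→Q: (-5)(-3) − (0)(-1) = 15
Q→R: (0)(-2) − (1)(-3) = 3
R→S: (1)(0) − (1)(-2) = 2
S→T: (1)(1) − (2)(0) = 1
T→U: (2)(3) − (-5)(1) = 11
U→P: (-5)(-1) − (-5)(3) = 20
Σ = 52
Area = |Σ|/2 = 26.

26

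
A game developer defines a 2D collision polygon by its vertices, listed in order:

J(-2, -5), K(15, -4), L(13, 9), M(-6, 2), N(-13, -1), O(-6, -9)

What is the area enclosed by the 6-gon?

Cross-terms: 83, 187, 80, 32, 111, 12  ⇒  Σ = 505
Area = |Σ|/2 = 252.5.

252.5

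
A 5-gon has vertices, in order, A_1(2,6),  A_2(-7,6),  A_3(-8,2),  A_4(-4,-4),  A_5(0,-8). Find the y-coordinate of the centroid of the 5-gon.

Apply the surveyor's formula. First the cross-terms c_i = x_i·y_{i+1} − x_{i+1}·y_i:
  54, 34, 40, 32, 16  ⇒  2A = 176, A = 88.
Then Σ (y_i + y_{i+1})·c_i = 424, so ȳ = 424 / (6·88) = 53/66.

53/66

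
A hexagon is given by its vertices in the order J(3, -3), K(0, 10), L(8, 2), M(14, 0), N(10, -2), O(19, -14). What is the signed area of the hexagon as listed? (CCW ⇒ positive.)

Apply the shoelace (surveyor's) formula: 2A = Σ (x_i·y_{i+1} − x_{i+1}·y_i), indices taken mod 6.
Σ = (30) + (-80) + (-28) + (-28) + (-102) + (-15) = -223
Signed area = Σ/2 = -111.5 (negative ⇒ clockwise traversal).

-111.5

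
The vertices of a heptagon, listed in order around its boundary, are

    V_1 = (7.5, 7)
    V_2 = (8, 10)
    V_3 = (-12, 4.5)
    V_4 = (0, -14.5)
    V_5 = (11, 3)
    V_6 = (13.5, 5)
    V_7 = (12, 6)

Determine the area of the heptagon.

291.5

Σ = (19) + (156) + (174) + (159.5) + (14.5) + (21) + (39) = 583
Area = |Σ|/2 = 291.5.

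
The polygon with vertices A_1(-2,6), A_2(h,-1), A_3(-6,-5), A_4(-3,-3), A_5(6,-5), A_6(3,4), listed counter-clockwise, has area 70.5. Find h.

Write out the shoelace sum; only the two edges meeting at A_2 involve h:
2·Area = [((-2)·(-1) − h·6) + (h·(-5) − (-6)·(-1))] + 101
       = -11·h + 97 = 141
⇒ h = -4.

-4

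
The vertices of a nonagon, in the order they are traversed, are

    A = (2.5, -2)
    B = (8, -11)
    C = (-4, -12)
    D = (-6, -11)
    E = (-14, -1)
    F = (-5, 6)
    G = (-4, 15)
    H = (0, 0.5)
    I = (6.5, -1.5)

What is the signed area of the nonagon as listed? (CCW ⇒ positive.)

Apply the surveyor's formula: 2A = Σ (x_i·y_{i+1} − x_{i+1}·y_i), indices taken mod 9.
Σ = (-11.5) + (-140) + (-28) + (-148) + (-89) + (-51) + (-2) + (-3.25) + (-9.25) = -482
Signed area = Σ/2 = -241 (negative ⇒ clockwise traversal).

-241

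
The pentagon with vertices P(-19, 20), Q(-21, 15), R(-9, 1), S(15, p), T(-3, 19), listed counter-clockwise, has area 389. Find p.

7

The doubled signed area Σ (x_i y_{i+1} − x_{i+1} y_i) is linear in p.
With p=0 it equals 820; the coefficient of p is -6 (from the two edges through S).
So -6·p + 820 = 2·389 = 778 ⇒ p = 7.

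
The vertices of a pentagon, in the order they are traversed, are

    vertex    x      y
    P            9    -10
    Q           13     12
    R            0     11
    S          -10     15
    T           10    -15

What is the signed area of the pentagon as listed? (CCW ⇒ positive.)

P→Q: (9)(12) − (13)(-10) = 238
Q→R: (13)(11) − (0)(12) = 143
R→S: (0)(15) − (-10)(11) = 110
S→T: (-10)(-15) − (10)(15) = 0
T→P: (10)(-10) − (9)(-15) = 35
Σ = 526
Signed area = Σ/2 = 263 (positive ⇒ counter-clockwise traversal).

263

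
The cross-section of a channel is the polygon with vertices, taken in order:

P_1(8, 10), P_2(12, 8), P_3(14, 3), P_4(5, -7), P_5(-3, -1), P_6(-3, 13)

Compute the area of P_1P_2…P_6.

Apply the surveyor's formula: 2A = Σ (x_i·y_{i+1} − x_{i+1}·y_i), indices taken mod 6.
Cross-terms: -56, -76, -113, -26, -42, -134  ⇒  Σ = -447
Area = |Σ|/2 = 223.5.

223.5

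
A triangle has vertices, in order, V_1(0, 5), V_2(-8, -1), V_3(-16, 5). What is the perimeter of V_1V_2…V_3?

36

|V_1V_2| = √((-8)² + (-6)²) = √100 = 10
|V_2V_3| = √((-8)² + (6)²) = √100 = 10
|V_3V_1| = √((16)² + (0)²) = √256 = 16
Perimeter = 10 + 10 + 16 = 36.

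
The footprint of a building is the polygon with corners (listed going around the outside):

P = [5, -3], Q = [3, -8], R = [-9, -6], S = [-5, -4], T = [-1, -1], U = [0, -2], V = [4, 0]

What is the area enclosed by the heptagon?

58

Apply the shoelace (surveyor's) formula: 2A = Σ (x_i·y_{i+1} − x_{i+1}·y_i), indices taken mod 7.
P→Q: (5)(-8) − (3)(-3) = -31
Q→R: (3)(-6) − (-9)(-8) = -90
R→S: (-9)(-4) − (-5)(-6) = 6
S→T: (-5)(-1) − (-1)(-4) = 1
T→U: (-1)(-2) − (0)(-1) = 2
U→V: (0)(0) − (4)(-2) = 8
V→P: (4)(-3) − (5)(0) = -12
Σ = -116
Area = |Σ|/2 = 58.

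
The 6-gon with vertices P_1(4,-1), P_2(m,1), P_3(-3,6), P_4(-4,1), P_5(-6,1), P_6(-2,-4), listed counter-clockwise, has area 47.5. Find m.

Write out the shoelace sum; only the two edges meeting at P_2 involve m:
2·Area = [(4·1 − m·(-1)) + (m·6 − (-3)·1)] + 67
       = 7·m + 74 = 95
⇒ m = 3.

3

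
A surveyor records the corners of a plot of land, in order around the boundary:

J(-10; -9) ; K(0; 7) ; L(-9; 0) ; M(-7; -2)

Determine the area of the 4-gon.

Cross-terms: -70, 63, 18, 43  ⇒  Σ = 54
Area = |Σ|/2 = 27.

27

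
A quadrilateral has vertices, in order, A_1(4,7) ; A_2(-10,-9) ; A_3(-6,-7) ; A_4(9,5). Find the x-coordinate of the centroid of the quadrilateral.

11/21

Apply the shoelace formula. First the cross-terms c_i = x_i·y_{i+1} − x_{i+1}·y_i:
  34, 16, 33, 43  ⇒  2A = 126, A = 63.
Then Σ (x_i + x_{i+1})·c_i = 198, so x̄ = 198 / (6·63) = 11/21.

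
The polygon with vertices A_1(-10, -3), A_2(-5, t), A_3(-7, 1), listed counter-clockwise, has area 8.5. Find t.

The doubled signed area Σ (x_i y_{i+1} − x_{i+1} y_i) is linear in t.
With t=0 it equals 11; the coefficient of t is -3 (from the two edges through A_2).
So -3·t + 11 = 2·8.5 = 17 ⇒ t = -2.

-2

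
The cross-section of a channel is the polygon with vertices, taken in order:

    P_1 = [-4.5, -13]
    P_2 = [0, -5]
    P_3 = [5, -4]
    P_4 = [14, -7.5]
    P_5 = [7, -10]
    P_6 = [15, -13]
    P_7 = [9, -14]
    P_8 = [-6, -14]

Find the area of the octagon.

P_1→P_2: (-4.5)(-5) − (0)(-13) = 22.5
P_2→P_3: (0)(-4) − (5)(-5) = 25
P_3→P_4: (5)(-7.5) − (14)(-4) = 18.5
P_4→P_5: (14)(-10) − (7)(-7.5) = -87.5
P_5→P_6: (7)(-13) − (15)(-10) = 59
P_6→P_7: (15)(-14) − (9)(-13) = -93
P_7→P_8: (9)(-14) − (-6)(-14) = -210
P_8→P_1: (-6)(-13) − (-4.5)(-14) = 15
Σ = -250.5
Area = |Σ|/2 = 125.25.

125.25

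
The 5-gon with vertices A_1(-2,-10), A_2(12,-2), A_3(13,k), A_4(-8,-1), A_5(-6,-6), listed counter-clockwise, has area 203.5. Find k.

9

Write out the shoelace sum; only the two edges meeting at A_3 involve k:
2·Area = [(12·k − 13·(-2)) + (13·(-1) − (-8)·k)] + 214
       = 20·k + 227 = 407
⇒ k = 9.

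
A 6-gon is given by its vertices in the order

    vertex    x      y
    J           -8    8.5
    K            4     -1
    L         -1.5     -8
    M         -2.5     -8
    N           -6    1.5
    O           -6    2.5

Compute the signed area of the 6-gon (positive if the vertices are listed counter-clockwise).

Apply Gauss's area formula: 2A = Σ (x_i·y_{i+1} − x_{i+1}·y_i), indices taken mod 6.
Σ = (-26) + (-33.5) + (-8) + (-51.75) + (-6) + (-31) = -156.25
Signed area = Σ/2 = -78.125 (negative ⇒ clockwise traversal).

-78.125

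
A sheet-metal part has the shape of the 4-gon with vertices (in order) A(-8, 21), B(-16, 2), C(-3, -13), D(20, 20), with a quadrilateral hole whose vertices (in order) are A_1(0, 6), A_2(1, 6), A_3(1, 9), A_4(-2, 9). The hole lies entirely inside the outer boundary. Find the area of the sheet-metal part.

651

Outer boundary:
Σ = (320) + (214) + (200) + (580) = 1314
Area = |Σ|/2 = 657.
Hole:
Σ = (-6) + (3) + (27) + (-12) = 12
Area = |Σ|/2 = 6.
Net area = 657 − 6 = 651.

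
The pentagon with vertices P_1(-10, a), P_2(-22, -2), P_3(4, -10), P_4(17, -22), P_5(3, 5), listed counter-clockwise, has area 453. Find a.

15

Write out the shoelace sum; only the two edges meeting at P_1 involve a:
2·Area = [(3·a − (-10)·5) + ((-10)·(-2) − (-22)·a)] + 461
       = 25·a + 531 = 906
⇒ a = 15.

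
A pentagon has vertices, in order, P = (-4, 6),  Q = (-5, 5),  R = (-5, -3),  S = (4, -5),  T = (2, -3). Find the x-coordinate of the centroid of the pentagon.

-539/255

Apply Gauss's area formula. First the cross-terms c_i = x_i·y_{i+1} − x_{i+1}·y_i:
  10, 40, 37, -2, 0  ⇒  2A = 85, A = 42.5.
Then Σ (x_i + x_{i+1})·c_i = -539, so x̄ = -539 / (6·42.5) = -539/255.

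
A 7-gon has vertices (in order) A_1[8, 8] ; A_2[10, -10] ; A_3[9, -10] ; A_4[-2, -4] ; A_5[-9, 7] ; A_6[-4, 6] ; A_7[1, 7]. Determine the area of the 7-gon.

Apply the shoelace formula: 2A = Σ (x_i·y_{i+1} − x_{i+1}·y_i), indices taken mod 7.
Cross-terms: -160, -10, -56, -50, -26, -34, -48  ⇒  Σ = -384
Area = |Σ|/2 = 192.

192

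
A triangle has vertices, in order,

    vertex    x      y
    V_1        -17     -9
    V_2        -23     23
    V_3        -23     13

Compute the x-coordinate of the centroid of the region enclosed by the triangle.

-21

Apply the shoelace formula. First the cross-terms c_i = x_i·y_{i+1} − x_{i+1}·y_i:
  -598, 230, 428  ⇒  2A = 60, A = 30.
Then Σ (x_i + x_{i+1})·c_i = -3780, so x̄ = -3780 / (6·30) = -21.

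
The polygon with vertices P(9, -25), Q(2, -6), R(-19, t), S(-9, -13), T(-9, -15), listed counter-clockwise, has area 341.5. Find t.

16

The doubled signed area Σ (x_i y_{i+1} − x_{i+1} y_i) is linear in t.
With t=0 it equals 507; the coefficient of t is 11 (from the two edges through R).
So 11·t + 507 = 2·341.5 = 683 ⇒ t = 16.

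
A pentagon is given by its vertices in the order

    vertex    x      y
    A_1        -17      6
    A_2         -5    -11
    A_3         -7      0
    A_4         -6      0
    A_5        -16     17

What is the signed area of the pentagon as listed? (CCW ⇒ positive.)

115.5

Apply the shoelace (surveyor's) formula: 2A = Σ (x_i·y_{i+1} − x_{i+1}·y_i), indices taken mod 5.
Σ = (217) + (-77) + (0) + (-102) + (193) = 231
Signed area = Σ/2 = 115.5 (positive ⇒ counter-clockwise traversal).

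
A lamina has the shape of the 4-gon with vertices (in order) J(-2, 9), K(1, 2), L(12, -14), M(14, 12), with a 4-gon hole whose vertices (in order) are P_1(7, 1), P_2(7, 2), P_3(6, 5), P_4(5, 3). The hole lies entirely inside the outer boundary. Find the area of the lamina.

216

Outer boundary:
Apply the shoelace formula: 2A = Σ (x_i·y_{i+1} − x_{i+1}·y_i), indices taken mod 4.
J→K: (-2)(2) − (1)(9) = -13
K→L: (1)(-14) − (12)(2) = -38
L→M: (12)(12) − (14)(-14) = 340
M→J: (14)(9) − (-2)(12) = 150
Σ = 439
Area = |Σ|/2 = 219.5.
Hole:
Apply the surveyor's formula: 2A = Σ (x_i·y_{i+1} − x_{i+1}·y_i), indices taken mod 4.
Cross-terms: 7, 23, -7, -16  ⇒  Σ = 7
Area = |Σ|/2 = 3.5.
Net area = 219.5 − 3.5 = 216.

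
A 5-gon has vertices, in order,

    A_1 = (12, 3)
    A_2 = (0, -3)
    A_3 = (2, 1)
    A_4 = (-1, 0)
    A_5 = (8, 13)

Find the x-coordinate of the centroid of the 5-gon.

175/29

Apply Gauss's area formula. First the cross-terms c_i = x_i·y_{i+1} − x_{i+1}·y_i:
  -36, 6, 1, -13, -132  ⇒  2A = -174, A = -87.
Then Σ (x_i + x_{i+1})·c_i = -3150, so x̄ = -3150 / (6·(-87)) = 175/29.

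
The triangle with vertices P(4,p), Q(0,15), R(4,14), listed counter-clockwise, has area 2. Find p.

The doubled signed area Σ (x_i y_{i+1} − x_{i+1} y_i) is linear in p.
With p=0 it equals -56; the coefficient of p is 4 (from the two edges through P).
So 4·p + -56 = 2·2 = 4 ⇒ p = 15.

15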